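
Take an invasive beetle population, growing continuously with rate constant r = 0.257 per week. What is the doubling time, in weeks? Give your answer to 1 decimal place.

doubling time ≈ 2.7 weeks

doubling time = ln(2) / |r| = 0.69315 / 0.257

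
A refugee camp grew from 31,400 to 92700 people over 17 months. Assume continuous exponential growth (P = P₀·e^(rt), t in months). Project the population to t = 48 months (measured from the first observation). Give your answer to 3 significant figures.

≈ 667,000 people

r = ln(92700/31400) / 17 ≈ 0.06368 per month
P(48) = 31400 · e^(0.06368·48) = 31400 · 21.25605 ≈ 667440.02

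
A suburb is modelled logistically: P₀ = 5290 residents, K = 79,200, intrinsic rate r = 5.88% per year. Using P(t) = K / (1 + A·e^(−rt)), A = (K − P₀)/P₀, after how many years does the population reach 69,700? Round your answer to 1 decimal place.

A = (79200 − 5290)/5290 = 13.97164
69700 = 79200/(1 + 13.97164·e^(−0.0588t)) → 1 + 13.97164·e^(−0.0588t) = 1.1363
e^(−0.0588t) = 0.009755 → t = ln(102.50775)/0.0588 = 4.62994/0.0588

t ≈ 78.7 years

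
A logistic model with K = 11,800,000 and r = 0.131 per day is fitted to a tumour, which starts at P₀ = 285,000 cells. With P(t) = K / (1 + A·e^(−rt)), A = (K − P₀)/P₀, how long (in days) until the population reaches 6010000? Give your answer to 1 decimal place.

t ≈ 28.5 days

A = (11800000 − 285000)/285000 = 40.40351
6010000 = 11800000/(1 + 40.40351·e^(−0.131t)) → 1 + 40.40351·e^(−0.131t) = 1.96339
e^(−0.131t) = 0.023844 → t = ln(41.9387)/0.131 = 3.73621/0.131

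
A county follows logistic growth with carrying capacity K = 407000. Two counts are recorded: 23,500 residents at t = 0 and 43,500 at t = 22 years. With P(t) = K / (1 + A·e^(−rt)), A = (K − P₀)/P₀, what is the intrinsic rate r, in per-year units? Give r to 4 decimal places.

A = (407000 − 23500)/23500 = 16.31915
43500 = 407000/(1 + 16.31915·e^(−r·22)) → e^(−22r) = (9.35632 − 1)/16.31915 = 0.512056
r = −ln(0.512056)/22 = 0.66932/22

r ≈ 0.0304 per year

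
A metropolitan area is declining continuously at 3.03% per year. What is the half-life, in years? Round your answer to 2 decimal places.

half-life = ln(2) / |r| = 0.69315 / 0.0303

half-life ≈ 22.88 years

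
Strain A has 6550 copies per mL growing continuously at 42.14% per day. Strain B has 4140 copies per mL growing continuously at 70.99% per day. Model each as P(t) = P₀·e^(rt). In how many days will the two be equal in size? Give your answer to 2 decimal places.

t ≈ 1.59 days

6550·e^(0.4214t) = 4140·e^(0.7099t)
6550/4140 = e^((0.7099 − 0.4214)t) → ln(1.58213) = 0.2885·t
t = 0.45877 / 0.2885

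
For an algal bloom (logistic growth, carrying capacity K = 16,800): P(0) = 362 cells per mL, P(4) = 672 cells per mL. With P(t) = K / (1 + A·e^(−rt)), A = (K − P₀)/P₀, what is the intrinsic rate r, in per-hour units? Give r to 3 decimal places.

A = (16800 − 362)/362 = 45.40884
672 = 16800/(1 + 45.40884·e^(−r·4)) → e^(−4r) = (25 − 1)/45.40884 = 0.528531
r = −ln(0.528531)/4 = 0.63765/4

r ≈ 0.159 per hour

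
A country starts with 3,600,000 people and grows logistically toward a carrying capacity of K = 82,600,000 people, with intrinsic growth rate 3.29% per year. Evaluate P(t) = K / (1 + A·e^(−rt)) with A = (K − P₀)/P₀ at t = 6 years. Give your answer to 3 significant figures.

≈ 4,340,000 people

A = (82600000 − 3600000)/3600000 = 21.94444
P(6) = 82600000 / (1 + 21.94444·e^(−0.0329·6)) = 82600000 / (1 + 21.94444·0.820862)
= 82600000 / 19.01337 ≈ 4344312.44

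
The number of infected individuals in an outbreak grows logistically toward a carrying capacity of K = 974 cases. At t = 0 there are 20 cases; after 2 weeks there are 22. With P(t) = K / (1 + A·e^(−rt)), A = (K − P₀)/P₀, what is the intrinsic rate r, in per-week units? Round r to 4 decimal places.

r ≈ 0.0487 per week

A = (974 − 20)/20 = 47.7
22 = 974/(1 + 47.7·e^(−r·2)) → e^(−2r) = (44.27273 − 1)/47.7 = 0.907185
r = −ln(0.907185)/2 = 0.09741/2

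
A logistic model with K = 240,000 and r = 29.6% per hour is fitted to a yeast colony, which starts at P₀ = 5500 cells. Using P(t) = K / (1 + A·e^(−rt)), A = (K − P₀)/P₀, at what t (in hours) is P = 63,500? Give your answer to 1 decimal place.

A = (240000 − 5500)/5500 = 42.63636
63500 = 240000/(1 + 42.63636·e^(−0.296t)) → 1 + 42.63636·e^(−0.296t) = 3.77953
e^(−0.296t) = 0.065191 → t = ln(15.33943)/0.296 = 2.73043/0.296

t ≈ 9.2 hours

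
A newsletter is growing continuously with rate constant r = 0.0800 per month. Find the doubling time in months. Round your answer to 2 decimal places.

doubling time = ln(2) / |r| = 0.69315 / 0.08

doubling time ≈ 8.66 months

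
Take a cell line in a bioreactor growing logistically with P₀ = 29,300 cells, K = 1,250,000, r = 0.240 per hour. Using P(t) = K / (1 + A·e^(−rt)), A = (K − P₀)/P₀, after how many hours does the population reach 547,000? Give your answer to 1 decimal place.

A = (1250000 − 29300)/29300 = 41.66212
547000 = 1250000/(1 + 41.66212·e^(−0.24t)) → 1 + 41.66212·e^(−0.24t) = 2.28519
e^(−0.24t) = 0.030848 → t = ln(32.41704)/0.24 = 3.47868/0.24

t ≈ 14.5 hours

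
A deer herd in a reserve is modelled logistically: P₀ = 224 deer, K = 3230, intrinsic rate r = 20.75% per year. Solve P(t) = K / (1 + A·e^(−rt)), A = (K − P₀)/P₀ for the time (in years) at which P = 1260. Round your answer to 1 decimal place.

A = (3230 − 224)/224 = 13.41964
1260 = 3230/(1 + 13.41964·e^(−0.2075t)) → 1 + 13.41964·e^(−0.2075t) = 2.56349
e^(−0.2075t) = 0.116508 → t = ln(8.58312)/0.2075 = 2.1498/0.2075

t ≈ 10.4 years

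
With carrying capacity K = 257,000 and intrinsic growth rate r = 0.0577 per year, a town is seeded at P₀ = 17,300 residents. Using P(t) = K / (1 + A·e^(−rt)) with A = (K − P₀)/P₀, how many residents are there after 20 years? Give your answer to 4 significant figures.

≈ 47,860 residents

A = (257000 − 17300)/17300 = 13.85549
P(20) = 257000 / (1 + 13.85549·e^(−0.0577·20)) = 257000 / (1 + 13.85549·0.315373)
= 257000 / 5.36964 ≈ 47861.64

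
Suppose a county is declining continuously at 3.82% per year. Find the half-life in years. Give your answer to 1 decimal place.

half-life ≈ 18.1 years

half-life = ln(2) / |r| = 0.69315 / 0.0382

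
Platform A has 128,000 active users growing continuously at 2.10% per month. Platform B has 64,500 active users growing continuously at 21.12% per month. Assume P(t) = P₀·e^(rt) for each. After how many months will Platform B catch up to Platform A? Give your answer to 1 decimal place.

t ≈ 3.6 months

128000·e^(0.021t) = 64500·e^(0.2112t)
128000/64500 = e^((0.2112 − 0.021)t) → ln(1.9845) = 0.1902·t
t = 0.68537 / 0.1902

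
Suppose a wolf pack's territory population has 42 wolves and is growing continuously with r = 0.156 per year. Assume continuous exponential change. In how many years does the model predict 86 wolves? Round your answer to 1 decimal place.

t ≈ 4.6 years

86 = 42 · e^(0.156·t)
t = ln(86/42) / 0.156 = ln(2.04762) / 0.156 = 0.71668 / 0.156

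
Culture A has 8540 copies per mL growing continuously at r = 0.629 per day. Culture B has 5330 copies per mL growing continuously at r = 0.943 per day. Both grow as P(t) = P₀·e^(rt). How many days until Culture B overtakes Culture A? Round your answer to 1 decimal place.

t ≈ 1.5 days

8540·e^(0.629t) = 5330·e^(0.943t)
8540/5330 = e^((0.943 − 0.629)t) → ln(1.60225) = 0.314·t
t = 0.47141 / 0.314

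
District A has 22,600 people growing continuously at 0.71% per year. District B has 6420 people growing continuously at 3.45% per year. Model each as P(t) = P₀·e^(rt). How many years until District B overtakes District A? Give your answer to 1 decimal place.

22600·e^(0.0071t) = 6420·e^(0.0345t)
22600/6420 = e^((0.0345 − 0.0071)t) → ln(3.52025) = 0.0274·t
t = 1.25853 / 0.0274

t ≈ 45.9 years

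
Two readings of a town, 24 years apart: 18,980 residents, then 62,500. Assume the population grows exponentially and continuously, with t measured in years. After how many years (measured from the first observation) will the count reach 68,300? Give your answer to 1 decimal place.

r = ln(62500/18980) / 24 ≈ 0.049658 per year
t = ln(68300/18980) / r = 1.28052 / 0.049658 ≈ 25.787

t ≈ 25.8 years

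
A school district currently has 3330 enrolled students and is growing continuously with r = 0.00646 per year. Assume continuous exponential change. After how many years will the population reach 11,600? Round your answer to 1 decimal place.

11600 = 3330 · e^(0.00646·t)
t = ln(11600/3330) / 0.00646 = ln(3.48348) / 0.00646 = 1.24803 / 0.00646

t ≈ 193.2 years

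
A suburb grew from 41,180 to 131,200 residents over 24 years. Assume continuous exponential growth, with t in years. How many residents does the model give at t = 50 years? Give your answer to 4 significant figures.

r = ln(131200/41180) / 24 ≈ 0.048282 per year
P(50) = 41180 · e^(0.048282·50) = 41180 · 11.17975 ≈ 460382.3

≈ 460,400 residents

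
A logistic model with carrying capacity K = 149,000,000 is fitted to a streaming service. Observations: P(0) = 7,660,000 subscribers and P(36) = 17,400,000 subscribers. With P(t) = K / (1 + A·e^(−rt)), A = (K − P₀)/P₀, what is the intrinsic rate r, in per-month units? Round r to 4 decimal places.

r ≈ 0.0248 per month

A = (149000000 − 7660000)/7660000 = 18.4517
17400000 = 149000000/(1 + 18.4517·e^(−r·36)) → e^(−36r) = (8.56322 − 1)/18.4517 = 0.409893
r = −ln(0.409893)/36 = 0.89186/36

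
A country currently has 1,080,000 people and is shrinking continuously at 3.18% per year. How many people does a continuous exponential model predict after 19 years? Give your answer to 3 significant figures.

≈ 590,000 people

P(19) = 1080000 · e^(-0.0318·19) = 1080000 · e^(-0.6042)
= 1080000 · 0.54651 ≈ 590232.38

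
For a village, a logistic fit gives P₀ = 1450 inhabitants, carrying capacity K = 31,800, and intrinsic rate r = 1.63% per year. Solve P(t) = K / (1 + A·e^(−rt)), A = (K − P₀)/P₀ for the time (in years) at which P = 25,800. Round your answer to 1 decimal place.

t ≈ 276.1 years

A = (31800 − 1450)/1450 = 20.93103
25800 = 31800/(1 + 20.93103·e^(−0.0163t)) → 1 + 20.93103·e^(−0.0163t) = 1.23256
e^(−0.0163t) = 0.011111 → t = ln(90.00345)/0.0163 = 4.49985/0.0163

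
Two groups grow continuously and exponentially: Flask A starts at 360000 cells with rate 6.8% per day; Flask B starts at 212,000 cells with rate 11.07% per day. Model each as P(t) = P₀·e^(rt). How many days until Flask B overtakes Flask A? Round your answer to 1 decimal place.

360000·e^(0.068t) = 212000·e^(0.1107t)
360000/212000 = e^((0.1107 − 0.068)t) → ln(1.69811) = 0.0427·t
t = 0.52952 / 0.0427

t ≈ 12.4 days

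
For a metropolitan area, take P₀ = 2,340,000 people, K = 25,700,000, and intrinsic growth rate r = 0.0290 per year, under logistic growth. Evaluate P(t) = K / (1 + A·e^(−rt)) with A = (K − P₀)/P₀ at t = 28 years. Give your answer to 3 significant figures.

A = (25700000 − 2340000)/2340000 = 9.98291
P(28) = 25700000 / (1 + 9.98291·e^(−0.029·28)) = 25700000 / (1 + 9.98291·0.443969)
= 25700000 / 5.4321 ≈ 4731132.52

≈ 4,730,000 people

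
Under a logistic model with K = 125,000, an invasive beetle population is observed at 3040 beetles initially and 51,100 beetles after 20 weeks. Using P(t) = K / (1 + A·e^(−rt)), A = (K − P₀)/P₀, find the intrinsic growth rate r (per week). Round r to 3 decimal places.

r ≈ 0.166 per week

A = (125000 − 3040)/3040 = 40.11842
51100 = 125000/(1 + 40.11842·e^(−r·20)) → e^(−20r) = (2.44618 − 1)/40.11842 = 0.036048
r = −ln(0.036048)/20 = 3.32291/20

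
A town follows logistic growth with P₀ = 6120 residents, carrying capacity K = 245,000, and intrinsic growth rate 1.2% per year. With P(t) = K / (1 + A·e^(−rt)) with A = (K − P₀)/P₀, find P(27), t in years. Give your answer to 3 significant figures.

≈ 8,380 residents

A = (245000 − 6120)/6120 = 39.03268
P(27) = 245000 / (1 + 39.03268·e^(−0.012·27)) = 245000 / (1 + 39.03268·0.72325)
= 245000 / 29.2304 ≈ 8381.69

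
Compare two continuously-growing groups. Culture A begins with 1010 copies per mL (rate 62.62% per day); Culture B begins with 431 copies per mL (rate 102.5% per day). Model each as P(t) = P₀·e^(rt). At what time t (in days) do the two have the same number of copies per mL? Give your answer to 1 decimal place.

1010·e^(0.6262t) = 431·e^(1.025t)
1010/431 = e^((1.025 − 0.6262)t) → ln(2.34339) = 0.3988·t
t = 0.8516 / 0.3988

t ≈ 2.1 days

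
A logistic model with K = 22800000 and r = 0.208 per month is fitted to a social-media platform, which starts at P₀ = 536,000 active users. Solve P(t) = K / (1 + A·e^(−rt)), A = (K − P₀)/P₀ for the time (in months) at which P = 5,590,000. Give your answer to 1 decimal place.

A = (22800000 − 536000)/536000 = 41.53731
5590000 = 22800000/(1 + 41.53731·e^(−0.208t)) → 1 + 41.53731·e^(−0.208t) = 4.07871
e^(−0.208t) = 0.074119 → t = ln(13.49178)/0.208 = 2.60208/0.208

t ≈ 12.5 months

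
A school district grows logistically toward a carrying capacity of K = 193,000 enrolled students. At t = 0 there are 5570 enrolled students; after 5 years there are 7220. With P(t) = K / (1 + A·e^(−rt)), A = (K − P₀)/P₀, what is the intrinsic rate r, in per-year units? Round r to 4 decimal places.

r ≈ 0.0537 per year

A = (193000 − 5570)/5570 = 33.64991
7220 = 193000/(1 + 33.64991·e^(−r·5)) → e^(−5r) = (26.7313 − 1)/33.64991 = 0.764677
r = −ln(0.764677)/5 = 0.2683/5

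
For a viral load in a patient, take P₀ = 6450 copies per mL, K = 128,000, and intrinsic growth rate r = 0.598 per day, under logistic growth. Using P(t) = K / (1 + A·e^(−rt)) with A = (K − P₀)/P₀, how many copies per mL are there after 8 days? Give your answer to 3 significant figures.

≈ 111,000 copies per mL

A = (128000 − 6450)/6450 = 18.84496
P(8) = 128000 / (1 + 18.84496·e^(−0.598·8)) = 128000 / (1 + 18.84496·0.008362)
= 128000 / 1.15759 ≈ 110574.49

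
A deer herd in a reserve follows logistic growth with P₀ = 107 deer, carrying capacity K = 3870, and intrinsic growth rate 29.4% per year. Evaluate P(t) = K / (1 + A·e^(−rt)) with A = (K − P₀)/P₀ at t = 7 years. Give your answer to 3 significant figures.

A = (3870 − 107)/107 = 35.16822
P(7) = 3870 / (1 + 35.16822·e^(−0.294·7)) = 3870 / (1 + 35.16822·0.127709)
= 3870 / 5.4913 ≈ 704.75

≈ 705 deer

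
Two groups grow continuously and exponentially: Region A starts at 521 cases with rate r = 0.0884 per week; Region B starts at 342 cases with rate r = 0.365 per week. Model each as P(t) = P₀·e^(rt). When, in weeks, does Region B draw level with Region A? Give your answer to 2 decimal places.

521·e^(0.0884t) = 342·e^(0.365t)
521/342 = e^((0.365 − 0.0884)t) → ln(1.52339) = 0.2766·t
t = 0.42094 / 0.2766

t ≈ 1.52 weeks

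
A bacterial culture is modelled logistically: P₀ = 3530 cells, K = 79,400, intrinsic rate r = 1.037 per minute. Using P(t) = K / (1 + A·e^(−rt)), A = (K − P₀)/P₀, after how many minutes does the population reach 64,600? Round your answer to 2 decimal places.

t ≈ 4.38 minutes

A = (79400 − 3530)/3530 = 21.49292
64600 = 79400/(1 + 21.49292·e^(−1.037t)) → 1 + 21.49292·e^(−1.037t) = 1.2291
e^(−1.037t) = 0.010659 → t = ln(93.81368)/1.037 = 4.54131/1.037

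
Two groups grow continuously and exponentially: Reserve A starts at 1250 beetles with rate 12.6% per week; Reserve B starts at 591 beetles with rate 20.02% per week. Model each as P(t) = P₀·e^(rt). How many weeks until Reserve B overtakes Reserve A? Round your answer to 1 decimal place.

t ≈ 10.1 weeks

1250·e^(0.126t) = 591·e^(0.2002t)
1250/591 = e^((0.2002 − 0.126)t) → ln(2.11506) = 0.0742·t
t = 0.74908 / 0.0742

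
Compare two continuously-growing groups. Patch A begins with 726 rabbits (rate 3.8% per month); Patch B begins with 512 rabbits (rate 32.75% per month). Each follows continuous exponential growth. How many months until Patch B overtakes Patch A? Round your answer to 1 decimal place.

t ≈ 1.2 months

726·e^(0.038t) = 512·e^(0.3275t)
726/512 = e^((0.3275 − 0.038)t) → ln(1.41797) = 0.2895·t
t = 0.34923 / 0.2895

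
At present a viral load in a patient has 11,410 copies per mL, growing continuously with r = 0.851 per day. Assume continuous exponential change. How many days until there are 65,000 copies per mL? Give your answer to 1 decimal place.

t ≈ 2.0 days

65000 = 11410 · e^(0.851·t)
t = ln(65000/11410) / 0.851 = ln(5.69676) / 0.851 = 1.7399 / 0.851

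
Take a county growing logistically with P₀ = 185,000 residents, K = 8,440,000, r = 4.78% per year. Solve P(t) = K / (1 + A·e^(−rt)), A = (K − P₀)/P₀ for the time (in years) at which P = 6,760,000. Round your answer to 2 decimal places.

A = (8440000 − 185000)/185000 = 44.62162
6760000 = 8440000/(1 + 44.62162·e^(−0.0478t)) → 1 + 44.62162·e^(−0.0478t) = 1.24852
e^(−0.0478t) = 0.00557 → t = ln(179.54891)/0.0478 = 5.19045/0.0478

t ≈ 108.59 years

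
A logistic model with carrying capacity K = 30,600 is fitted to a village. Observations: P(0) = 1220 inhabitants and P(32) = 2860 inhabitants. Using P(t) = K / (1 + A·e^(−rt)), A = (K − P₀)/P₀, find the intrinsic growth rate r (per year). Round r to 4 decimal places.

r ≈ 0.0284 per year

A = (30600 − 1220)/1220 = 24.08197
2860 = 30600/(1 + 24.08197·e^(−r·32)) → e^(−32r) = (10.6993 − 1)/24.08197 = 0.402762
r = −ln(0.402762)/32 = 0.90941/32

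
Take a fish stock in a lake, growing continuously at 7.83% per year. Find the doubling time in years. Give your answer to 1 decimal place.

doubling time ≈ 8.9 years

doubling time = ln(2) / |r| = 0.69315 / 0.0783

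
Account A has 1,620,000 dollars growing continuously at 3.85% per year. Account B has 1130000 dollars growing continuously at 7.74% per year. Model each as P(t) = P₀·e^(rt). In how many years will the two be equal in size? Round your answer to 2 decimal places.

1620000·e^(0.0385t) = 1130000·e^(0.0774t)
1620000/1130000 = e^((0.0774 − 0.0385)t) → ln(1.43363) = 0.0389·t
t = 0.36021 / 0.0389

t ≈ 9.26 years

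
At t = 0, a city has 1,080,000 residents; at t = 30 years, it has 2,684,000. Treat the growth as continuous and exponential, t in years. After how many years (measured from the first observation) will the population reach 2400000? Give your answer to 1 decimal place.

t ≈ 26.3 years

r = ln(2684000/1080000) / 30 ≈ 0.030345 per year
t = ln(2400000/1080000) / r = 0.79851 / 0.030345 ≈ 26.314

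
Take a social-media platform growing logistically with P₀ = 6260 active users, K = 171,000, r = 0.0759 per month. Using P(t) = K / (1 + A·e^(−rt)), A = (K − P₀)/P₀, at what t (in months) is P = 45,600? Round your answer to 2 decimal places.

t ≈ 29.76 months

A = (171000 − 6260)/6260 = 26.31629
45600 = 171000/(1 + 26.31629·e^(−0.0759t)) → 1 + 26.31629·e^(−0.0759t) = 3.75
e^(−0.0759t) = 0.104498 → t = ln(9.56956)/0.0759 = 2.25859/0.0759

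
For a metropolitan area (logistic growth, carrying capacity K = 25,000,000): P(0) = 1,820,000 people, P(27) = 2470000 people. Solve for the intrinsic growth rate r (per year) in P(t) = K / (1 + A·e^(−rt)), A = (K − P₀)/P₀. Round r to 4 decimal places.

A = (25000000 − 1820000)/1820000 = 12.73626
2470000 = 25000000/(1 + 12.73626·e^(−r·27)) → e^(−27r) = (10.12146 − 1)/12.73626 = 0.71618
r = −ln(0.71618)/27 = 0.33382/27

r ≈ 0.0124 per year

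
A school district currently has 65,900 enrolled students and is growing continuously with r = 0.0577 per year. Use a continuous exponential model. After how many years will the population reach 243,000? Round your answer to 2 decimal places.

243000 = 65900 · e^(0.0577·t)
t = ln(243000/65900) / 0.0577 = ln(3.68741) / 0.0577 = 1.30492 / 0.0577

t ≈ 22.62 years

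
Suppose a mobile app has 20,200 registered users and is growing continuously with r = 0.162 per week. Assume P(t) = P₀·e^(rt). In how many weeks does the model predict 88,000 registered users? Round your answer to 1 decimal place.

t ≈ 9.1 weeks

88000 = 20200 · e^(0.162·t)
t = ln(88000/20200) / 0.162 = ln(4.35644) / 0.162 = 1.47165 / 0.162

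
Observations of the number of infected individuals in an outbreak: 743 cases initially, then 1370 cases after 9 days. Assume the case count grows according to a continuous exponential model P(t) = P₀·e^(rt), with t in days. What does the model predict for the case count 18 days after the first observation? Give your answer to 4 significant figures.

≈ 2,526 cases

r = ln(1370/743) / 9 ≈ 0.067986 per day
P(18) = 743 · e^(0.067986·18) = 743 · 3.39988 ≈ 2526.11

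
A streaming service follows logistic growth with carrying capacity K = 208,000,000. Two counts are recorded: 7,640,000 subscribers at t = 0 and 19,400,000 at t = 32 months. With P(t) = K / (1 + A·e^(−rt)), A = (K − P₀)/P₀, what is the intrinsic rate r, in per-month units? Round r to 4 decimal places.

r ≈ 0.0310 per month

A = (208000000 − 7640000)/7640000 = 26.22513
19400000 = 208000000/(1 + 26.22513·e^(−r·32)) → e^(−32r) = (10.72165 − 1)/26.22513 = 0.3707
r = −ln(0.3707)/32 = 0.99236/32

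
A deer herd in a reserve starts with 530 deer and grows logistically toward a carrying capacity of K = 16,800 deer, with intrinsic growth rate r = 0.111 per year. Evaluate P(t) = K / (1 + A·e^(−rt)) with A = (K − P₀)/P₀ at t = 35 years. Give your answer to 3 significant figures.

A = (16800 − 530)/530 = 30.69811
P(35) = 16800 / (1 + 30.69811·e^(−0.111·35)) = 16800 / (1 + 30.69811·0.020548)
= 16800 / 1.63078 ≈ 10301.82

≈ 10,300 deer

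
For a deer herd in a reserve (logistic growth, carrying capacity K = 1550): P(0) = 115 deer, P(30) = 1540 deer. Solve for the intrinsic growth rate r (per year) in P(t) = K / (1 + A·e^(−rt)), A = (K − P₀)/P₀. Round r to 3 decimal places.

A = (1550 − 115)/115 = 12.47826
1540 = 1550/(1 + 12.47826·e^(−r·30)) → e^(−30r) = (1.00649 − 1)/12.47826 = 0.00052
r = −ln(0.00052)/30 = 7.56094/30

r ≈ 0.252 per year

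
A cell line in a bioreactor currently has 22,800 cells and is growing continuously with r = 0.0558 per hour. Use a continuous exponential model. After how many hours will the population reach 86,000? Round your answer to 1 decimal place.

t ≈ 23.8 hours

86000 = 22800 · e^(0.0558·t)
t = ln(86000/22800) / 0.0558 = ln(3.77193) / 0.0558 = 1.32759 / 0.0558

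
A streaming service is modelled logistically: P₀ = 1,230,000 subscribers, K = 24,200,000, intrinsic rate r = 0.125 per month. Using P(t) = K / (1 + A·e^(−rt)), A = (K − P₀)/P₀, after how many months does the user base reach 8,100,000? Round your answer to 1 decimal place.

A = (24200000 − 1230000)/1230000 = 18.6748
8100000 = 24200000/(1 + 18.6748·e^(−0.125t)) → 1 + 18.6748·e^(−0.125t) = 2.98765
e^(−0.125t) = 0.106435 → t = ln(9.39539)/0.125 = 2.24022/0.125

t ≈ 17.9 months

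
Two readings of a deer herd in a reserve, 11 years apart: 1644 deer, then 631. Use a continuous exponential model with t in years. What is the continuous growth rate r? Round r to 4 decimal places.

r ≈ -0.0871 per year

631 = 1644 · e^(r·11)
e^(11r) = 631/1644 = 0.38382
r = ln(0.38382) / 11 = -0.95758 / 11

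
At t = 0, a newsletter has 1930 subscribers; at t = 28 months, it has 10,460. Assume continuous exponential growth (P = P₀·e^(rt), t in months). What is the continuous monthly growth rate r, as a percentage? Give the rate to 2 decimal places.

r ≈ 6.04% per month

10460 = 1930 · e^(r·28)
e^(28r) = 10460/1930 = 5.41969
r = ln(5.41969) / 28 = 1.69004 / 28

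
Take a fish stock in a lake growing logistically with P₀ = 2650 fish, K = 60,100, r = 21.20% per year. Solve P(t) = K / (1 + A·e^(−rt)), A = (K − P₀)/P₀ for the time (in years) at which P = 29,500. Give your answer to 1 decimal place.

t ≈ 14.3 years

A = (60100 − 2650)/2650 = 21.67925
29500 = 60100/(1 + 21.67925·e^(−0.212t)) → 1 + 21.67925·e^(−0.212t) = 2.03729
e^(−0.212t) = 0.047847 → t = ln(20.89993)/0.212 = 3.03975/0.212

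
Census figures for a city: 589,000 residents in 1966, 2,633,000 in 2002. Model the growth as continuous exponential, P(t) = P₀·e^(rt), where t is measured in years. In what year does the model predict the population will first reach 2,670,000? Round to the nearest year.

r = ln(2633000/589000) / 36 = 1.49745/36 ≈ 0.041596 per year
t = ln(2670000/589000) / r = 1.51141/0.041596 ≈ 36.34 years after 1966

year 2002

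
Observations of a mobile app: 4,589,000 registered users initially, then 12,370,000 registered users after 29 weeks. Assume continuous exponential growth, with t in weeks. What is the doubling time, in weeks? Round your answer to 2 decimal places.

r = ln(12370000/4589000) / 29 = ln(2.69558) / 29 ≈ 0.034194 per week
doubling time = ln 2 / |r| = 0.69315 / 0.034194

doubling time ≈ 20.27 weeks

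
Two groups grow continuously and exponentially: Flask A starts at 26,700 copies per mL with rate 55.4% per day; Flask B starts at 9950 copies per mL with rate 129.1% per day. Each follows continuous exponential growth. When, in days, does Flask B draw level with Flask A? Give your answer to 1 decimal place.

26700·e^(0.554t) = 9950·e^(1.291t)
26700/9950 = e^((1.291 − 0.554)t) → ln(2.68342) = 0.737·t
t = 0.98709 / 0.737

t ≈ 1.3 days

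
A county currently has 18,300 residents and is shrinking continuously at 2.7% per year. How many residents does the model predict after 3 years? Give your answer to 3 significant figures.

≈ 16,900 residents

P(3) = 18300 · e^(-0.027·3) = 18300 · e^(-0.081)
= 18300 · 0.92219 ≈ 16876.14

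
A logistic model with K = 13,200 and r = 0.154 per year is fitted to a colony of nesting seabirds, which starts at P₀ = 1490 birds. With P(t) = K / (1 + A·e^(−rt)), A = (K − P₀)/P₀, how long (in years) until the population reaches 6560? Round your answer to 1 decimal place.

A = (13200 − 1490)/1490 = 7.85906
6560 = 13200/(1 + 7.85906·e^(−0.154t)) → 1 + 7.85906·e^(−0.154t) = 2.0122
e^(−0.154t) = 0.128793 → t = ln(7.76437)/0.154 = 2.04955/0.154

t ≈ 13.3 years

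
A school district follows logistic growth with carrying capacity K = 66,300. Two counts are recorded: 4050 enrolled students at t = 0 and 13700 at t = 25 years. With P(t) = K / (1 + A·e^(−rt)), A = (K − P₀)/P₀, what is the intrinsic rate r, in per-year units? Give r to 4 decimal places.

A = (66300 − 4050)/4050 = 15.37037
13700 = 66300/(1 + 15.37037·e^(−r·25)) → e^(−25r) = (4.83942 − 1)/15.37037 = 0.249793
r = −ln(0.249793)/25 = 1.38712/25

r ≈ 0.0555 per year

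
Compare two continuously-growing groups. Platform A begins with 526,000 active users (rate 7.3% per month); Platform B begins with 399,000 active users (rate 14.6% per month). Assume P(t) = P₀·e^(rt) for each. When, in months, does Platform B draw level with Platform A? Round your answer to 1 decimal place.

526000·e^(0.073t) = 399000·e^(0.146t)
526000/399000 = e^((0.146 − 0.073)t) → ln(1.3183) = 0.073·t
t = 0.27634 / 0.073

t ≈ 3.8 months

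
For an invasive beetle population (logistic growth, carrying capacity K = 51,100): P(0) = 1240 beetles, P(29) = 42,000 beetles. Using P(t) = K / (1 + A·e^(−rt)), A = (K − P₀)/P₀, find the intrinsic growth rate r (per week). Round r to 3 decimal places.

A = (51100 − 1240)/1240 = 40.20968
42000 = 51100/(1 + 40.20968·e^(−r·29)) → e^(−29r) = (1.21667 − 1)/40.20968 = 0.005388
r = −ln(0.005388)/29 = 5.2235/29

r ≈ 0.180 per week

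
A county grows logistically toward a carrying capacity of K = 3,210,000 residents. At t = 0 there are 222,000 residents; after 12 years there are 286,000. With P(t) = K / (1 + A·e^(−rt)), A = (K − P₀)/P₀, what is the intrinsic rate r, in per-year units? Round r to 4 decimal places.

r ≈ 0.0229 per year

A = (3210000 − 222000)/222000 = 13.45946
286000 = 3210000/(1 + 13.45946·e^(−r·12)) → e^(−12r) = (11.22378 − 1)/13.45946 = 0.759598
r = −ln(0.759598)/12 = 0.27497/12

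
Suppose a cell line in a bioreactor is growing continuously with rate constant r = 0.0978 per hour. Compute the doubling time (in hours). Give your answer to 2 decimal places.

doubling time = ln(2) / |r| = 0.69315 / 0.0978

doubling time ≈ 7.09 hours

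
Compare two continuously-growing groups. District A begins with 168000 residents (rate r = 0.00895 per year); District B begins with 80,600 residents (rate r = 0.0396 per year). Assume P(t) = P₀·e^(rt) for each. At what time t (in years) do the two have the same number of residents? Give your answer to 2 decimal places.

168000·e^(0.00895t) = 80600·e^(0.0396t)
168000/80600 = e^((0.0396 − 0.00895)t) → ln(2.08437) = 0.03065·t
t = 0.73447 / 0.03065

t ≈ 23.96 years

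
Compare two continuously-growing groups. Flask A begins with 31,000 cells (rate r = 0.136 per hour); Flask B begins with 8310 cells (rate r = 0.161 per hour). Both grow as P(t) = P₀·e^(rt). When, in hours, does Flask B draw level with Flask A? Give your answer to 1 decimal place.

t ≈ 52.7 hours

31000·e^(0.136t) = 8310·e^(0.161t)
31000/8310 = e^((0.161 − 0.136)t) → ln(3.73045) = 0.025·t
t = 1.31653 / 0.025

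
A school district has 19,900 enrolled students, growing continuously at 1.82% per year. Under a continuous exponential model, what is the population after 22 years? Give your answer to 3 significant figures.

≈ 29,700 enrolled students

P(22) = 19900 · e^(0.0182·22) = 19900 · e^(0.4004)
= 19900 · 1.49242 ≈ 29699.19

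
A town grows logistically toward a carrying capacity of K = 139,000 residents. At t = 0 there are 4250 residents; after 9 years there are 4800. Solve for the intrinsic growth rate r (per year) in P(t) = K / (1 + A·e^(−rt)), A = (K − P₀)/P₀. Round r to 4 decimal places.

r ≈ 0.0140 per year

A = (139000 − 4250)/4250 = 31.70588
4800 = 139000/(1 + 31.70588·e^(−r·9)) → e^(−9r) = (28.95833 − 1)/31.70588 = 0.881803
r = −ln(0.881803)/9 = 0.12579/9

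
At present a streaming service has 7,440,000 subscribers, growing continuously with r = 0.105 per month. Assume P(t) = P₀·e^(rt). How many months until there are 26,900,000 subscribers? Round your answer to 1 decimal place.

t ≈ 12.2 months

26900000 = 7440000 · e^(0.105·t)
t = ln(26900000/7440000) / 0.105 = ln(3.61559) / 0.105 = 1.28526 / 0.105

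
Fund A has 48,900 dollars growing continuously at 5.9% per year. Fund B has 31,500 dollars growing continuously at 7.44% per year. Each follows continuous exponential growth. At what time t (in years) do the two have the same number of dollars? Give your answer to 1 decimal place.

t ≈ 28.6 years

48900·e^(0.059t) = 31500·e^(0.0744t)
48900/31500 = e^((0.0744 − 0.059)t) → ln(1.55238) = 0.0154·t
t = 0.43979 / 0.0154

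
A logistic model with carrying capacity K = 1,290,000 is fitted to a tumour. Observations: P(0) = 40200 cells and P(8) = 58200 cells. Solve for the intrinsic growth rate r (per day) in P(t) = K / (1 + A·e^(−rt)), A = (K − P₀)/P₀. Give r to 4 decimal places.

A = (1290000 − 40200)/40200 = 31.08955
58200 = 1290000/(1 + 31.08955·e^(−r·8)) → e^(−8r) = (22.16495 − 1)/31.08955 = 0.680774
r = −ln(0.680774)/8 = 0.38453/8

r ≈ 0.0481 per day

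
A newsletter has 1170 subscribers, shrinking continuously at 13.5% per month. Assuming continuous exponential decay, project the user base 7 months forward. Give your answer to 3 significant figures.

P(7) = 1170 · e^(-0.135·7) = 1170 · e^(-0.945)
= 1170 · 0.38868 ≈ 454.76

≈ 455 subscribers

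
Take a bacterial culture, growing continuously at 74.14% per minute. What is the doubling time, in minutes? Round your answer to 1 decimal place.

doubling time ≈ 0.9 minutes

doubling time = ln(2) / |r| = 0.69315 / 0.7414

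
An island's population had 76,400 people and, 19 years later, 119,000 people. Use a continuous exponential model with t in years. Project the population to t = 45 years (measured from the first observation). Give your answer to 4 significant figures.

≈ 218,200 people

r = ln(119000/76400) / 19 ≈ 0.023323 per year
P(45) = 76400 · e^(0.023323·45) = 76400 · 2.85635 ≈ 218225.01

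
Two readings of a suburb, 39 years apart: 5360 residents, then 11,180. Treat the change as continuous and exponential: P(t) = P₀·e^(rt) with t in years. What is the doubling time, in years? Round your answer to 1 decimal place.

doubling time ≈ 36.8 years

r = ln(11180/5360) / 39 = ln(2.08582) / 39 ≈ 0.01885 per year
doubling time = ln 2 / |r| = 0.69315 / 0.01885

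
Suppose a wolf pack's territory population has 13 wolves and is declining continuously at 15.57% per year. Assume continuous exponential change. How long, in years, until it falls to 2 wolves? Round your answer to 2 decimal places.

t ≈ 12.02 years

2 = 13 · e^(-0.1557·t)
t = ln(2/13) / -0.1557 = ln(0.15385) / -0.1557 = -1.8718 / -0.1557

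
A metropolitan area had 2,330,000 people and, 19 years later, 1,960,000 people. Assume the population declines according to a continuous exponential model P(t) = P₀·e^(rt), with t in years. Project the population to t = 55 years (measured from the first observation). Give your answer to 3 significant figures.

≈ 1,410,000 people

r = ln(1960000/2330000) / 19 ≈ -0.009101 per year
P(55) = 2330000 · e^(-0.009101·55) = 2330000 · 0.60619 ≈ 1412412.72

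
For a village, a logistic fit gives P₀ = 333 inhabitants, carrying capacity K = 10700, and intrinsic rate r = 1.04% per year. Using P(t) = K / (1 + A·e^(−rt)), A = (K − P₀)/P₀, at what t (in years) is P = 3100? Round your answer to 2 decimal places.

t ≈ 244.37 years

A = (10700 − 333)/333 = 31.13213
3100 = 10700/(1 + 31.13213·e^(−0.0104t)) → 1 + 31.13213·e^(−0.0104t) = 3.45161
e^(−0.0104t) = 0.078749 → t = ln(12.69863)/0.0104 = 2.54149/0.0104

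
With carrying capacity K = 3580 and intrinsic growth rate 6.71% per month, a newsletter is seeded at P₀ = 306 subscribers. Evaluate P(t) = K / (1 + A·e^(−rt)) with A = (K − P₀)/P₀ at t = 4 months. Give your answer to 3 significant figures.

≈ 390 subscribers

A = (3580 − 306)/306 = 10.69935
P(4) = 3580 / (1 + 10.69935·e^(−0.0671·4)) = 3580 / (1 + 10.69935·0.764602)
= 3580 / 9.18074 ≈ 389.95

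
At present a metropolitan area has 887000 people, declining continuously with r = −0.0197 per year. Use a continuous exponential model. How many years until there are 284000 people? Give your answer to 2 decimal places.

t ≈ 57.81 years

284000 = 887000 · e^(-0.0197·t)
t = ln(284000/887000) / -0.0197 = ln(0.32018) / -0.0197 = -1.13887 / -0.0197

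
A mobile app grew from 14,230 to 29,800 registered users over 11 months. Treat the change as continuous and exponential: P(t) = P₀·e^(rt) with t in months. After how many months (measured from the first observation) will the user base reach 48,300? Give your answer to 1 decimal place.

r = ln(29800/14230) / 11 ≈ 0.067196 per month
t = ln(48300/14230) / r = 1.22208 / 0.067196 ≈ 18.187

t ≈ 18.2 months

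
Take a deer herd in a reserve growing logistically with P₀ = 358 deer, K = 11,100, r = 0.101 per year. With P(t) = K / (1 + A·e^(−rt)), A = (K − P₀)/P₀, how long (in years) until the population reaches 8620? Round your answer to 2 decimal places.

A = (11100 − 358)/358 = 30.00559
8620 = 11100/(1 + 30.00559·e^(−0.101t)) → 1 + 30.00559·e^(−0.101t) = 1.2877
e^(−0.101t) = 0.009588 → t = ln(104.29361)/0.101 = 4.64721/0.101

t ≈ 46.01 years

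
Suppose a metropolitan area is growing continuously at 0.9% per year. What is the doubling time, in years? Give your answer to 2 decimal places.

doubling time = ln(2) / |r| = 0.69315 / 0.009

doubling time ≈ 77.02 years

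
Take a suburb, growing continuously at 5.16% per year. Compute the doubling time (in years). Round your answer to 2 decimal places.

doubling time ≈ 13.43 years

doubling time = ln(2) / |r| = 0.69315 / 0.0516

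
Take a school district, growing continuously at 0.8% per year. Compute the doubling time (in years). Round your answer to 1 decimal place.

doubling time ≈ 86.6 years

doubling time = ln(2) / |r| = 0.69315 / 0.008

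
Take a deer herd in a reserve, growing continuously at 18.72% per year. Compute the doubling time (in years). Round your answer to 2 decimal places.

doubling time = ln(2) / |r| = 0.69315 / 0.1872

doubling time ≈ 3.70 years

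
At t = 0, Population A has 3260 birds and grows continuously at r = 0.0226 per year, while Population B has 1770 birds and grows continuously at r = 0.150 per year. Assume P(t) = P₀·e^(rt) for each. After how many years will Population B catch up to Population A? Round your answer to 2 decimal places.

3260·e^(0.0226t) = 1770·e^(0.15t)
3260/1770 = e^((0.15 − 0.0226)t) → ln(1.84181) = 0.1274·t
t = 0.61075 / 0.1274

t ≈ 4.79 years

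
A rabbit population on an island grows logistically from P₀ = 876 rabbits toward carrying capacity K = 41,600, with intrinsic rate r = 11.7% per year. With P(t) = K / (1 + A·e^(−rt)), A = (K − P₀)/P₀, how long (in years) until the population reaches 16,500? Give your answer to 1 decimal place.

t ≈ 29.2 years

A = (41600 − 876)/876 = 46.48858
16500 = 41600/(1 + 46.48858·e^(−0.117t)) → 1 + 46.48858·e^(−0.117t) = 2.52121
e^(−0.117t) = 0.032722 → t = ln(30.56022)/0.117 = 3.4197/0.117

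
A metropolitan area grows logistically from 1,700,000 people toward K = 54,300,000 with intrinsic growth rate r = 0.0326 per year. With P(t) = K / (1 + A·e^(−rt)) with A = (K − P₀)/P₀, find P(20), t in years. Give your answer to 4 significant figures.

A = (54300000 − 1700000)/1700000 = 30.94118
P(20) = 54300000 / (1 + 30.94118·e^(−0.0326·20)) = 54300000 / (1 + 30.94118·0.521003)
= 54300000 / 17.12044 ≈ 3171647.95

≈ 3,172,000 people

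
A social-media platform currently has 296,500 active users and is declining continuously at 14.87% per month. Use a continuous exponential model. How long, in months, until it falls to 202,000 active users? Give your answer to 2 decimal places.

t ≈ 2.58 months

202000 = 296500 · e^(-0.1487·t)
t = ln(202000/296500) / -0.1487 = ln(0.68128) / -0.1487 = -0.38378 / -0.1487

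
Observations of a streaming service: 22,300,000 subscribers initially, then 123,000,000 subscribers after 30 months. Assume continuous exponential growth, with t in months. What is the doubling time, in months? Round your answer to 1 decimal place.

r = ln(123000000/22300000) / 30 = ln(5.5157) / 30 ≈ 0.05692 per month
doubling time = ln 2 / |r| = 0.69315 / 0.05692

doubling time ≈ 12.2 months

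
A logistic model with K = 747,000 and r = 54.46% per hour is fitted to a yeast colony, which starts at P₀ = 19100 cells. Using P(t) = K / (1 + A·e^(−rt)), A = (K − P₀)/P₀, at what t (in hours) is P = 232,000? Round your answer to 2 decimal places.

t ≈ 5.22 hours

A = (747000 − 19100)/19100 = 38.10995
232000 = 747000/(1 + 38.10995·e^(−0.5446t)) → 1 + 38.10995·e^(−0.5446t) = 3.21983
e^(−0.5446t) = 0.058248 → t = ln(17.16798)/0.5446 = 2.84305/0.5446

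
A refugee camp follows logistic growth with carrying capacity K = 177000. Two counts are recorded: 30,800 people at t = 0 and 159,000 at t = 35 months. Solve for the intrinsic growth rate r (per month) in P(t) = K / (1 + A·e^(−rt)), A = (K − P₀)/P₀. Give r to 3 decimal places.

r ≈ 0.107 per month

A = (177000 − 30800)/30800 = 4.74675
159000 = 177000/(1 + 4.74675·e^(−r·35)) → e^(−35r) = (1.11321 − 1)/4.74675 = 0.023849
r = −ln(0.023849)/35 = 3.73599/35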